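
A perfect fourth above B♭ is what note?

Eb

A fourth above B lands on the letter E.
A perfect fourth spans 5 semitones, so Bb moves to pitch class 3. On the letter E that is Eb.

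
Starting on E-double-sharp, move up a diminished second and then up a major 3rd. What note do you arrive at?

A diminished second up from E## is F# (letter F, 0 semitones up).
A major third up from F# is A# (letter A, 4 semitones up).

A#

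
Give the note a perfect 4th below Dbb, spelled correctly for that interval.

D down a perfect fourth is A, so the target letter is A.
From Dbb, a perfect fourth is 5 semitones down: Abb.

Abb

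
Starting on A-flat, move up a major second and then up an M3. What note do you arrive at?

D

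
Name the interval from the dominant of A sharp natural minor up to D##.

The dominant of A# natural minor is E#.
E# up to D##: letters E→D make it a seventh; 11 semitones makes it major.

major seventh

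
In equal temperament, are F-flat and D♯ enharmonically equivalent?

Fb is pitch class 4; D# is pitch class 3.
The pitch classes differ (4 vs. 3), so they are not enharmonic equivalents.

No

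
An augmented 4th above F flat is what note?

Bb

A fourth above F lands on the letter B.
An augmented fourth spans 6 semitones, so Fb moves to pitch class 10. On the letter B that is Bb.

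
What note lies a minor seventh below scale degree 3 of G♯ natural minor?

Scale degree 3 of G# natural minor is B.
A minor seventh (10 semitones) below B lands on the letter C, giving C#.

C#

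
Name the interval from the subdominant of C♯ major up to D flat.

diminished sixth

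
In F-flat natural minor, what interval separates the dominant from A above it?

The dominant of Fb natural minor is Cb.
Cb up to A: letters C→A make it a sixth; 10 semitones makes it augmented.

augmented sixth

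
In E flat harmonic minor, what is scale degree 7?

Degree 7 takes the letter 6 steps above E, which is D.
In harmonic minor, degree 7 sits 11 semitones above the tonic. Eb + 11 semitones is pitch class 2, spelled on D as D.

D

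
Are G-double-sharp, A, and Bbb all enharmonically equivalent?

Yes

G## = pitch class 9 and A = pitch class 9 and Bbb = pitch class 9 — the same pitch class, so they are enharmonic equivalents.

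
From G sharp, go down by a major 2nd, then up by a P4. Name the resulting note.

A major second down from G# is F# (letter F, 2 semitones down).
A perfect fourth up from F# is B (letter B, 5 semitones up).

B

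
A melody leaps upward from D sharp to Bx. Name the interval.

The letter names run D→B, a span of 5 letter steps, so the interval is some kind of sixth.
D# to B## is 10 semitones. A major sixth is 9, so 10 makes it augmented.

augmented sixth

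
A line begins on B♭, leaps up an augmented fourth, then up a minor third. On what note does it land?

An augmented fourth up from Bb is E (letter E, 6 semitones up).
A minor third up from E is G (letter G, 3 semitones up).

G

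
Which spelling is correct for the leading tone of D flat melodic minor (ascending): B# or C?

C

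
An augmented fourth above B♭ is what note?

E

A fourth above B lands on the letter E.
An augmented fourth spans 6 semitones, so Bb moves to pitch class 4. On the letter E that is E.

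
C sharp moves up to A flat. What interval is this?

diminished sixth

The letter names run C→A, a span of 5 letter steps, so the interval is some kind of sixth.
C# to Ab is 7 semitones. A major sixth is 9, so 7 makes it diminished.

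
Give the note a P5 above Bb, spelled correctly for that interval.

A fifth above B lands on the letter F.
A perfect fifth spans 7 semitones, so Bb moves to pitch class 5. On the letter F that is F.

F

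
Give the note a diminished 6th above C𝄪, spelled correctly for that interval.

A

A sixth above C lands on the letter A.
A diminished sixth spans 7 semitones, so C## moves to pitch class 9. On the letter A that is A.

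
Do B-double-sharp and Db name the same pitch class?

Yes

B## is pitch class 1; Db is pitch class 1.
All spellings map to pitch class 1, so they are enharmonically equivalent.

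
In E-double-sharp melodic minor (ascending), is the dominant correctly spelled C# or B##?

Each scale degree takes a distinct letter name. Degree 5 of a scale on E must use the letter B.
B## and C# are enharmonically the same pitch, but only B## uses the letter B, so it is the correct spelling here.

B##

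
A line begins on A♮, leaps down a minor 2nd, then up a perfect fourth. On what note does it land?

C#

A minor second down from A is G# (letter G, 1 semitone down).
A perfect fourth up from G# is C# (letter C, 5 semitones up).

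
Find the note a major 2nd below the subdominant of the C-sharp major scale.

The subdominant of C# major is F#.
A major second (2 semitones) below F# lands on the letter E, giving E.

E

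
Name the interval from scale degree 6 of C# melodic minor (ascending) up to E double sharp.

augmented fifth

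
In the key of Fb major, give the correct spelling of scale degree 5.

Cb

The Fb major scale runs Fb Gb Ab Bbb Cb Db Eb.
Degree 5 is Cb.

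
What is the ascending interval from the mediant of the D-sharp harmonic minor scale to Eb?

The mediant of D# harmonic minor is F#.
F# up to Eb: letters F→E make it a seventh; 9 semitones makes it diminished.

diminished seventh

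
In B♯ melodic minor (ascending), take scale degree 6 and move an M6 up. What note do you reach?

Scale degree 6 of B# melodic minor (ascending) is G##.
A major sixth (9 semitones) above G## lands on the letter E, giving E##.

E##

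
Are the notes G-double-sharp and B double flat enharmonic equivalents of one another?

G## is pitch class 9; Bbb is pitch class 9.
All spellings map to pitch class 9, so they are enharmonically equivalent.

Yes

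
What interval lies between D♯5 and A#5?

perfect fifth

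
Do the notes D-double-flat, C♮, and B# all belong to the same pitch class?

Yes

Dbb is pitch class 0; C is pitch class 0; B# is pitch class 0.
All spellings map to pitch class 0, so they are enharmonically equivalent.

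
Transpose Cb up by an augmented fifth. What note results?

G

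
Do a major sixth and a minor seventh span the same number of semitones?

A major sixth spans 9 semitones; a minor seventh spans 10.
The spans differ, so they are not enharmonic equivalents.

No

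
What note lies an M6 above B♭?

G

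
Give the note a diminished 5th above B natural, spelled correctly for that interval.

F

B up a perfect fifth is F#, so the target letter is F.
From B, a diminished fifth is 6 semitones up: F.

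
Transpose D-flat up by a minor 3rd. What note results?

A third above D lands on the letter F.
A minor third spans 3 semitones, so Db moves to pitch class 4. On the letter F that is Fb.

Fb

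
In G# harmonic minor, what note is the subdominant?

The G# harmonic minor scale runs G# A# B C# D# E F##.
Degree 4 is C#.

C#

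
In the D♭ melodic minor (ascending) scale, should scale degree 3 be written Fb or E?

Each scale degree takes a distinct letter name. Degree 3 of a scale on D must use the letter F.
Fb and E are enharmonically the same pitch, but only Fb uses the letter F, so it is the correct spelling here.

Fb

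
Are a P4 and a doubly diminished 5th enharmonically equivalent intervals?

A perfect fourth spans 5 semitones; a doubly diminished fifth spans 5.
They are enharmonically equivalent.

Yes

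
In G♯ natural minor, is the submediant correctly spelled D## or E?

E

Each scale degree takes a distinct letter name. Degree 6 of a scale on G must use the letter E.
E and D## are enharmonically the same pitch, but only E uses the letter E, so it is the correct spelling here.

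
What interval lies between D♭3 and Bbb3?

minor sixth

The letter names run D→B, a span of 5 letter steps, so the interval is some kind of sixth.
Db to Bbb is 8 semitones. A major sixth is 9, so 8 makes it minor.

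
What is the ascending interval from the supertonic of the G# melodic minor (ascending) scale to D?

diminished fourth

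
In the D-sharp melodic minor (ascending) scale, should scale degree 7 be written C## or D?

C##

Each scale degree takes a distinct letter name. Degree 7 of a scale on D must use the letter C.
C## and D are enharmonically the same pitch, but only C## uses the letter C, so it is the correct spelling here.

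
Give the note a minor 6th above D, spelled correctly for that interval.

Bb

D up a major sixth is B, so the target letter is B.
From D, a minor sixth is 8 semitones up: Bb.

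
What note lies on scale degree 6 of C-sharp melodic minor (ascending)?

A#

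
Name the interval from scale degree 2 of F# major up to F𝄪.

major seventh

Scale degree 2 of F# major is G#.
G# up to F##: letters G→F make it a seventh; 11 semitones makes it major.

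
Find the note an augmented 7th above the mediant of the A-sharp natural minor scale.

B##

The mediant of A# natural minor is C#.
An augmented seventh (12 semitones) above C# lands on the letter B, giving B##.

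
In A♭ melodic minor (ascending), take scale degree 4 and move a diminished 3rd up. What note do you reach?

Scale degree 4 of Ab melodic minor (ascending) is Db.
A diminished third (2 semitones) above Db lands on the letter F, giving Fbb.

Fbb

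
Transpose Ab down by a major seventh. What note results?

Bbb

A seventh below A lands on the letter B.
A major seventh spans 11 semitones, so Ab moves to pitch class 9. On the letter B that is Bbb.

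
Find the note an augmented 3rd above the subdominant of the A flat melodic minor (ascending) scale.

The subdominant of Ab melodic minor (ascending) is Db.
An augmented third (5 semitones) above Db lands on the letter F, giving F#.

F#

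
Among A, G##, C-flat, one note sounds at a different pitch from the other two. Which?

In 12-tone equal temperament, enharmonic equivalents share a pitch class. A is pitch class 9; G## is pitch class 9; Cb is pitch class 11.
A and G## share pitch class 9, while Cb is pitch class 11.

Cb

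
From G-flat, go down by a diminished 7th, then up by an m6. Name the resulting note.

F

A diminished seventh down from Gb is A (letter A, 9 semitones down).
A minor sixth up from A is F (letter F, 8 semitones up).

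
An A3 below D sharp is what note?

D down a major third is Bb, so the target letter is B.
From D#, an augmented third is 5 semitones down: Bb.

Bb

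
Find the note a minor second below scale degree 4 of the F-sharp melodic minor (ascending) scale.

A#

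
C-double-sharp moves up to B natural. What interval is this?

diminished seventh

The letter names run C→B, a span of 6 letter steps, so the interval is some kind of seventh.
C## to B is 9 semitones. A major seventh is 11, so 9 makes it diminished.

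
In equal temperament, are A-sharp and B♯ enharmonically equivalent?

Two spellings are enharmonically equivalent only if they share a pitch class.
Here A# → 10, B# → 0; 0 ≠ 10, so they are not.

No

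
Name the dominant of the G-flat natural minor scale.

Db

Degree 5 takes the letter 4 steps above G, which is D.
In natural minor, degree 5 sits 7 semitones above the tonic. Gb + 7 semitones is pitch class 1, spelled on D as Db.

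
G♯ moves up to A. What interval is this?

minor second

Counting letters G–A gives a second.
G#→A = 1 semitone, 1 narrower than the major second (2), so minor.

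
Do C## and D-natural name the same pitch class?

Yes

C## is pitch class 2; D is pitch class 2.
All spellings map to pitch class 2, so they are enharmonically equivalent.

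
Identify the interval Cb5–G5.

augmented fifth

The letter names run C→G, a span of 4 letter steps, so the interval is some kind of fifth.
Cb to G is 8 semitones. A perfect fifth is 7, so 8 makes it augmented.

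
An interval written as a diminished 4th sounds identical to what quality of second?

A diminished fourth spans 4 semitones.
A second spanning 4 semitones is doubly augmented (the major second is 2).

doubly augmented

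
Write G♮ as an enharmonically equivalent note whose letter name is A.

G is pitch class 7. The letter A alone is pitch class 9.
To reach pitch class 7 from A requires an offset of -2 semitones, i.e. double flat: Abb.

Abb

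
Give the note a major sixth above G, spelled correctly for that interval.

E

G up a major sixth is E, so the target letter is E.
From G, a major sixth is 9 semitones up: E.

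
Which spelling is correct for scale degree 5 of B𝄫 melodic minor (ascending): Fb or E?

Each scale degree takes a distinct letter name. Degree 5 of a scale on B must use the letter F.
Fb and E are enharmonically the same pitch, but only Fb uses the letter F, so it is the correct spelling here.

Fb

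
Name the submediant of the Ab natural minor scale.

The Ab natural minor scale runs Ab Bb Cb Db Eb Fb Gb.
Degree 6 is Fb.

Fb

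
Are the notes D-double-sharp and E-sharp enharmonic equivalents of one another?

No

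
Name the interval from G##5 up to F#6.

The letter names run G→F, a span of 6 letter steps, so the interval is some kind of seventh.
G## to F# is 9 semitones. A major seventh is 11, so 9 makes it diminished.

diminished seventh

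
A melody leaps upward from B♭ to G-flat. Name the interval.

minor sixth

The letter names run B→G, a span of 5 letter steps, so the interval is some kind of sixth.
Bb to Gb is 8 semitones. A major sixth is 9, so 8 makes it minor.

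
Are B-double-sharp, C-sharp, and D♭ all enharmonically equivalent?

B## is pitch class 1; C# is pitch class 1; Db is pitch class 1.
All spellings map to pitch class 1, so they are enharmonically equivalent.

Yes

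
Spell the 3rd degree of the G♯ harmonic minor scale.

The G# harmonic minor scale runs G# A# B C# D# E F##.
Degree 3 is B.

B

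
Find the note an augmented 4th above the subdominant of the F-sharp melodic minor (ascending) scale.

E#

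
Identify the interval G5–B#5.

Counting letters G–A–B gives a third.
G→B# = 5 semitones, 1 wider than the major third (4), so augmented.

augmented third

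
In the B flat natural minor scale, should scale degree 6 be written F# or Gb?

Gb

Each scale degree takes a distinct letter name. Degree 6 of a scale on B must use the letter G.
Gb and F# are enharmonically the same pitch, but only Gb uses the letter G, so it is the correct spelling here.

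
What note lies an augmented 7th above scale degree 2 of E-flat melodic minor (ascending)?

E#

Scale degree 2 of Eb melodic minor (ascending) is F.
An augmented seventh (12 semitones) above F lands on the letter E, giving E#.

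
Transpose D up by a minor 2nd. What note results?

Eb

A second above D lands on the letter E.
A minor second spans 1 semitone, so D moves to pitch class 3. On the letter E that is Eb.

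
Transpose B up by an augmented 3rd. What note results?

A third above B lands on the letter D.
An augmented third spans 5 semitones, so B moves to pitch class 4. On the letter D that is D##.

D##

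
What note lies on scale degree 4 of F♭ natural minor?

Bbb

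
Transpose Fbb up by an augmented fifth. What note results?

Cb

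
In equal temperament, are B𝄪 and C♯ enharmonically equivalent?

Yes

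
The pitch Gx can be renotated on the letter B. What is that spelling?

Bbb

G## is pitch class 9. The letter B alone is pitch class 11.
To reach pitch class 9 from B requires an offset of -2 semitones, i.e. double flat: Bbb.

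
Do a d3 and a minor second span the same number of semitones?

A diminished third spans 2 semitones; a minor second spans 1.
The spans differ, so they are not enharmonic equivalents.

No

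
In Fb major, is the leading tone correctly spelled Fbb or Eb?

Each scale degree takes a distinct letter name. Degree 7 of a scale on F must use the letter E.
Eb and Fbb are enharmonically the same pitch, but only Eb uses the letter E, so it is the correct spelling here.

Eb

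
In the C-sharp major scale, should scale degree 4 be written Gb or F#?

F#

Each scale degree takes a distinct letter name. Degree 4 of a scale on C must use the letter F.
F# and Gb are enharmonically the same pitch, but only F# uses the letter F, so it is the correct spelling here.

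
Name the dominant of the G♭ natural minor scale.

Db

The Gb natural minor scale runs Gb Ab Bbb Cb Db Ebb Fb.
Degree 5 is Db.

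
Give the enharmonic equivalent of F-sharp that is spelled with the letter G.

Plain G sits 1 semitone above F#, so on the letter G the same pitch needs a flat: Gb.

Gb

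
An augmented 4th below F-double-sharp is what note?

F down a perfect fourth is C, so the target letter is C.
From F##, an augmented fourth is 6 semitones down: C#.

C#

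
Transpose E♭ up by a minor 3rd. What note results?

Gb

A third above E lands on the letter G.
A minor third spans 3 semitones, so Eb moves to pitch class 6. On the letter G that is Gb.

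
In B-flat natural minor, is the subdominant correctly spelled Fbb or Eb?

Each scale degree takes a distinct letter name. Degree 4 of a scale on B must use the letter E.
Eb and Fbb are enharmonically the same pitch, but only Eb uses the letter E, so it is the correct spelling here.

Eb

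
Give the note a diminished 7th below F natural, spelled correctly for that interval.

G#

F down a major seventh is Gb, so the target letter is G.
From F, a diminished seventh is 9 semitones down: G#.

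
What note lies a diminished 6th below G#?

A sixth below G lands on the letter B.
A diminished sixth spans 7 semitones, so G# moves to pitch class 1. On the letter B that is B##.

B##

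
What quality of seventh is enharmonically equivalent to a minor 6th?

doubly diminished

A minor sixth spans 8 semitones.
A seventh spanning 8 semitones is doubly diminished (the major seventh is 11).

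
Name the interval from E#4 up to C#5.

Counting letters E–F–G–A–B–C gives a sixth.
E#→C# = 8 semitones, 1 narrower than the major sixth (9), so minor.

minor sixth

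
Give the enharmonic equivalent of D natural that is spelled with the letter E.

Ebb

D is pitch class 2. The letter E alone is pitch class 4.
To reach pitch class 2 from E requires an offset of -2 semitones, i.e. double flat: Ebb.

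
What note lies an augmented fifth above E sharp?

B##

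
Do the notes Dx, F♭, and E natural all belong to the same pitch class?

Yes

D## = pitch class 4 and Fb = pitch class 4 and E = pitch class 4 — the same pitch class, so they are enharmonic equivalents.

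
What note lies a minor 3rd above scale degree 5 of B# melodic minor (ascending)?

Scale degree 5 of B# melodic minor (ascending) is F##.
A minor third (3 semitones) above F## lands on the letter A, giving A#.

A#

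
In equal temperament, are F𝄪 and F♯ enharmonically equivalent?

F## is pitch class 7; F# is pitch class 6.
The pitch classes differ (7 vs. 6), so they are not enharmonic equivalents.

No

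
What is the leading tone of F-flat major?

Eb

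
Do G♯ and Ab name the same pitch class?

Yes

G# = pitch class 8 and Ab = pitch class 8 — the same pitch class, so they are enharmonic equivalents.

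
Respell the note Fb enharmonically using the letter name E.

E

Fb is pitch class 4. The letter E alone is pitch class 4.
Pitch class 4 on E needs no accidental: E.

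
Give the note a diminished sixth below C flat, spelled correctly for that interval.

E

C down a major sixth is Eb, so the target letter is E.
From Cb, a diminished sixth is 7 semitones down: E.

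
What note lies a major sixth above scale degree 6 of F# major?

B#

Scale degree 6 of F# major is D#.
A major sixth (9 semitones) above D# lands on the letter B, giving B#.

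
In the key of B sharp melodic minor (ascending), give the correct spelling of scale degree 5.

Degree 5 takes the letter 4 steps above B, which is F.
In melodic minor (ascending), degree 5 sits 7 semitones above the tonic. B# + 7 semitones is pitch class 7, spelled on F as F##.

F##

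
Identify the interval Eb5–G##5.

doubly augmented third

The letter names run E→G, a span of 2 letter steps, so the interval is some kind of third.
Eb to G## is 6 semitones. A major third is 4, so 6 makes it doubly augmented.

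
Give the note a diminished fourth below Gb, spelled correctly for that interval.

A fourth below G lands on the letter D.
A diminished fourth spans 4 semitones, so Gb moves to pitch class 2. On the letter D that is D.

D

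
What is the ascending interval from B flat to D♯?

The letter names run B→D, a span of 2 letter steps, so the interval is some kind of third.
Bb to D# is 5 semitones. A major third is 4, so 5 makes it augmented.

augmented third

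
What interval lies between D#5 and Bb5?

Counting letters D–E–F–G–A–B gives a sixth.
D#→Bb = 7 semitones, 2 narrower than the major sixth (9), so diminished.

diminished sixth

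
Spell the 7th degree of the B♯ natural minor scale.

The B# natural minor scale runs B# C## D# E# F## G# A#.
Degree 7 is A#.

A#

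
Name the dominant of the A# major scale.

The A# major scale runs A# B# C## D# E# F## G##.
Degree 5 is E#.

E#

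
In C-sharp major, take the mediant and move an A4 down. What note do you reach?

B

The mediant of C# major is E#.
An augmented fourth (6 semitones) below E# lands on the letter B, giving B.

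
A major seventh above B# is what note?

A seventh above B lands on the letter A.
A major seventh spans 11 semitones, so B# moves to pitch class 11. On the letter A that is A##.

A##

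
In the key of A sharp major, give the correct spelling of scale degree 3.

Degree 3 takes the letter 2 steps above A, which is C.
In major, degree 3 sits 4 semitones above the tonic. A# + 4 semitones is pitch class 2, spelled on C as C##.

C##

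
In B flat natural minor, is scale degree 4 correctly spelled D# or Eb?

Each scale degree takes a distinct letter name. Degree 4 of a scale on B must use the letter E.
Eb and D# are enharmonically the same pitch, but only Eb uses the letter E, so it is the correct spelling here.

Eb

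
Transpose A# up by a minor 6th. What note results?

A up a major sixth is F#, so the target letter is F.
From A#, a minor sixth is 8 semitones up: F#.

F#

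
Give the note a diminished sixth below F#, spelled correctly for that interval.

A sixth below F lands on the letter A.
A diminished sixth spans 7 semitones, so F# moves to pitch class 11. On the letter A that is A##.

A##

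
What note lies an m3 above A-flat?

Cb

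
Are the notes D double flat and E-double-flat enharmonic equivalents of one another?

No

Dbb is pitch class 0; Ebb is pitch class 2.
The pitch classes differ (0 vs. 2), so they are not enharmonic equivalents.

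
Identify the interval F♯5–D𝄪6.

augmented sixth

The letter names run F→D, a span of 5 letter steps, so the interval is some kind of sixth.
F# to D## is 10 semitones. A major sixth is 9, so 10 makes it augmented.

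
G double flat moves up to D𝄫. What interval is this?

perfect fifth

The letter names run G→D, a span of 4 letter steps, so the interval is some kind of fifth.
Gbb to Dbb is 7 semitones. A perfect fifth is 7, so 7 makes it perfect.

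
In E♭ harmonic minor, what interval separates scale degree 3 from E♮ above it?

augmented sixth

Scale degree 3 of Eb harmonic minor is Gb.
Gb up to E: letters G→E make it a sixth; 10 semitones makes it augmented.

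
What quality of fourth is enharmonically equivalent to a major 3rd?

A major third spans 4 semitones.
A fourth spanning 4 semitones is diminished (the perfect fourth is 5).

diminished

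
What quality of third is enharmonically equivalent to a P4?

A perfect fourth spans 5 semitones.
A third spanning 5 semitones is augmented (the major third is 4).

augmented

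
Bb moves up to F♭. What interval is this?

diminished fifth

Counting letters B–C–D–E–F gives a fifth.
Bb→Fb = 6 semitones, 1 narrower than the perfect fifth (7), so diminished.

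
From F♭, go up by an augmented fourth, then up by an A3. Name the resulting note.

An augmented fourth up from Fb is Bb (letter B, 6 semitones up).
An augmented third up from Bb is D# (letter D, 5 semitones up).

D#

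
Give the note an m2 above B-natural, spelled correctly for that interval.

A second above B lands on the letter C.
A minor second spans 1 semitone, so B moves to pitch class 0. On the letter C that is C.

C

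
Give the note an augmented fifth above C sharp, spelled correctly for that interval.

A fifth above C lands on the letter G.
An augmented fifth spans 8 semitones, so C# moves to pitch class 9. On the letter G that is G##.

G##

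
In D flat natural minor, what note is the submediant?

Bbb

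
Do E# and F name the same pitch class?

Yes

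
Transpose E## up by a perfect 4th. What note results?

A##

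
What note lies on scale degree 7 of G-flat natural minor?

Fb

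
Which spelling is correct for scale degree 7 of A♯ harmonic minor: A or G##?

G##

Each scale degree takes a distinct letter name. Degree 7 of a scale on A must use the letter G.
G## and A are enharmonically the same pitch, but only G## uses the letter G, so it is the correct spelling here.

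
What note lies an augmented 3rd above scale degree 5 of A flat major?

G#

Scale degree 5 of Ab major is Eb.
An augmented third (5 semitones) above Eb lands on the letter G, giving G#.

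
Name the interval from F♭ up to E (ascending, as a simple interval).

augmented seventh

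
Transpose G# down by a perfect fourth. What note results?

D#

G down a perfect fourth is D, so the target letter is D.
From G#, a perfect fourth is 5 semitones down: D#.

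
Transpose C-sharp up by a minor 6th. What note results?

A sixth above C lands on the letter A.
A minor sixth spans 8 semitones, so C# moves to pitch class 9. On the letter A that is A.

A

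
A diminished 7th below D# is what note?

E##

A seventh below D lands on the letter E.
A diminished seventh spans 9 semitones, so D# moves to pitch class 6. On the letter E that is E##.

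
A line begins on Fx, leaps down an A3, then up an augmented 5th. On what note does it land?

An augmented third down from F## is D (letter D, 5 semitones down).
An augmented fifth up from D is A# (letter A, 8 semitones up).

A#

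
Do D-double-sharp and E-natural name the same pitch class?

Yes

D## is pitch class 4; E is pitch class 4.
All spellings map to pitch class 4, so they are enharmonically equivalent.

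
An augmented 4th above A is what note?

A fourth above A lands on the letter D.
An augmented fourth spans 6 semitones, so A moves to pitch class 3. On the letter D that is D#.

D#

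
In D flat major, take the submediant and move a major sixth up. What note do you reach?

G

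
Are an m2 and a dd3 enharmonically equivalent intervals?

Yes

A minor second spans 1 semitone; a doubly diminished third spans 1.
They are enharmonically equivalent.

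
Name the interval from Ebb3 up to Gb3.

The letter names run E→G, a span of 2 letter steps, so the interval is some kind of third.
Ebb to Gb is 4 semitones. A major third is 4, so 4 makes it major.

major third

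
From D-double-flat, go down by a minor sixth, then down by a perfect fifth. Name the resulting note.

Bbb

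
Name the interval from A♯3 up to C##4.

major third

Counting letters A–B–C gives a third.
A#→C## = 4 semitones, exactly the major third.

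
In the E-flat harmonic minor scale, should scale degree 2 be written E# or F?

Each scale degree takes a distinct letter name. Degree 2 of a scale on E must use the letter F.
F and E# are enharmonically the same pitch, but only F uses the letter F, so it is the correct spelling here.

F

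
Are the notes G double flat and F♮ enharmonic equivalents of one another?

Gbb is pitch class 5; F is pitch class 5.
All spellings map to pitch class 5, so they are enharmonically equivalent.

Yes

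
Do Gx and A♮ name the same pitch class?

G## = pitch class 9 and A = pitch class 9 — the same pitch class, so they are enharmonic equivalents.

Yes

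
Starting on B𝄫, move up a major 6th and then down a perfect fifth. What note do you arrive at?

A major sixth up from Bbb is Gb (letter G, 9 semitones up).
A perfect fifth down from Gb is Cb (letter C, 7 semitones down).

Cb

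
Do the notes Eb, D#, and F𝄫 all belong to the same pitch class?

Yes

Eb = pitch class 3 and D# = pitch class 3 and Fbb = pitch class 3 — the same pitch class, so they are enharmonic equivalents.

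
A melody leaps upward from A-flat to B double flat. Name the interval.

minor second

The letter names run A→B, a span of 1 letter step, so the interval is some kind of second.
Ab to Bbb is 1 semitone. A major second is 2, so 1 makes it minor.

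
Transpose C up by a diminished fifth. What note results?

Gb

A fifth above C lands on the letter G.
A diminished fifth spans 6 semitones, so C moves to pitch class 6. On the letter G that is Gb.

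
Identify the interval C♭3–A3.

Counting letters C–D–E–F–G–A gives a sixth.
Cb→A = 10 semitones, 1 wider than the major sixth (9), so augmented.

augmented sixth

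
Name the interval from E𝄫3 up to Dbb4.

Counting letters E–F–G–A–B–C–D gives a seventh.
Ebb→Dbb = 10 semitones, 1 narrower than the major seventh (11), so minor.

minor seventh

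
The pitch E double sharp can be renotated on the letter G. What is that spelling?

Plain G sits 1 semitone above E##, so on the letter G the same pitch needs a flat: Gb.

Gb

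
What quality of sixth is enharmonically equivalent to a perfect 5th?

diminished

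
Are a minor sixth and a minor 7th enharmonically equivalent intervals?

A minor sixth spans 8 semitones; a minor seventh spans 10.
The spans differ, so they are not enharmonic equivalents.

No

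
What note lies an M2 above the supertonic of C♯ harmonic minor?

The supertonic of C# harmonic minor is D#.
A major second (2 semitones) above D# lands on the letter E, giving E#.

E#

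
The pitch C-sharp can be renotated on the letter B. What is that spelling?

B##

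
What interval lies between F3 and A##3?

doubly augmented third

Counting letters F–G–A gives a third.
F→A## = 6 semitones, 2 wider than the major third (4), so doubly augmented.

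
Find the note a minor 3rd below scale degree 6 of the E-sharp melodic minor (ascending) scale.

A##

Scale degree 6 of E# melodic minor (ascending) is C##.
A minor third (3 semitones) below C## lands on the letter A, giving A##.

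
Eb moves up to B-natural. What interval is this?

Counting letters E–F–G–A–B gives a fifth.
Eb→B = 8 semitones, 1 wider than the perfect fifth (7), so augmented.

augmented fifth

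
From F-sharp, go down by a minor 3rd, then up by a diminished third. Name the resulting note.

F

A minor third down from F# is D# (letter D, 3 semitones down).
A diminished third up from D# is F (letter F, 2 semitones up).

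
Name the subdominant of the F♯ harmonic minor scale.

B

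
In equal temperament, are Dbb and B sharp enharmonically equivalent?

Dbb is pitch class 0; B# is pitch class 0.
All spellings map to pitch class 0, so they are enharmonically equivalent.

Yes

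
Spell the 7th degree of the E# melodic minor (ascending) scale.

D##

Degree 7 takes the letter 6 steps above E, which is D.
In melodic minor (ascending), degree 7 sits 11 semitones above the tonic. E# + 11 semitones is pitch class 4, spelled on D as D##.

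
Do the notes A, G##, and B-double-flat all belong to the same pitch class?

A is pitch class 9; G## is pitch class 9; Bbb is pitch class 9.
All spellings map to pitch class 9, so they are enharmonically equivalent.

Yes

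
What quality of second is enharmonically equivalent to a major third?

doubly augmented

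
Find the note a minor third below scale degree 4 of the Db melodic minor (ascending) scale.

Eb

Scale degree 4 of Db melodic minor (ascending) is Gb.
A minor third (3 semitones) below Gb lands on the letter E, giving Eb.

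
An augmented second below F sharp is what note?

Eb

A second below F lands on the letter E.
An augmented second spans 3 semitones, so F# moves to pitch class 3. On the letter E that is Eb.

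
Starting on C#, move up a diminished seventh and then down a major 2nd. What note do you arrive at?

Ab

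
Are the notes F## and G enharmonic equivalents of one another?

F## is pitch class 7; G is pitch class 7.
All spellings map to pitch class 7, so they are enharmonically equivalent.

Yes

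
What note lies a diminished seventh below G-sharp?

G down a major seventh is Ab, so the target letter is A.
From G#, a diminished seventh is 9 semitones down: A##.

A##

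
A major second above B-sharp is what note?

C##

B up a major second is C#, so the target letter is C.
From B#, a major second is 2 semitones up: C##.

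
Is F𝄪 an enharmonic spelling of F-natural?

No

F## is pitch class 7; F is pitch class 5.
The pitch classes differ (7 vs. 5), so they are not enharmonic equivalents.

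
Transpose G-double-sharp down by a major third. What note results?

E#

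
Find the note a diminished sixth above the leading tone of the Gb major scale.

Dbb

The leading tone of Gb major is F.
A diminished sixth (7 semitones) above F lands on the letter D, giving Dbb.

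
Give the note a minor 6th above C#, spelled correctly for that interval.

A

C up a major sixth is A, so the target letter is A.
From C#, a minor sixth is 8 semitones up: A.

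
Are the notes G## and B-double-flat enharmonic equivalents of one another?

Yes

G## = pitch class 9 and Bbb = pitch class 9 — the same pitch class, so they are enharmonic equivalents.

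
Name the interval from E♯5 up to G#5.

minor third

The letter names run E→G, a span of 2 letter steps, so the interval is some kind of third.
E# to G# is 3 semitones. A major third is 4, so 3 makes it minor.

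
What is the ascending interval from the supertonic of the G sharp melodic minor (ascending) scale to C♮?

The supertonic of G# melodic minor (ascending) is A#.
A# up to C: letters A→C make it a third; 2 semitones makes it diminished.

diminished third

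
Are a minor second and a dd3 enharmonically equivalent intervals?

A minor second spans 1 semitone; a doubly diminished third spans 1.
They are enharmonically equivalent.

Yes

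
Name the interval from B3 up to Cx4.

augmented second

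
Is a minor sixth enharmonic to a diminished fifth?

No

A minor sixth spans 8 semitones; a diminished fifth spans 6.
The spans differ, so they are not enharmonic equivalents.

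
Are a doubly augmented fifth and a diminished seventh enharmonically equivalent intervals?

A doubly augmented fifth spans 9 semitones; a diminished seventh spans 9.
They are enharmonically equivalent.

Yes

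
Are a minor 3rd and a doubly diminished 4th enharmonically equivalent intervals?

A minor third spans 3 semitones; a doubly diminished fourth spans 3.
They are enharmonically equivalent.

Yes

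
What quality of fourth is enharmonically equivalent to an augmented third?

An augmented third spans 5 semitones.
A fourth spanning 5 semitones is perfect (the perfect fourth is 5).

perfect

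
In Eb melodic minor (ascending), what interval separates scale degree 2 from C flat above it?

Scale degree 2 of Eb melodic minor (ascending) is F.
F up to Cb: letters F→C make it a fifth; 6 semitones makes it diminished.

diminished fifth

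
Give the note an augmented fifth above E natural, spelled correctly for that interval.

E up a perfect fifth is B, so the target letter is B.
From E, an augmented fifth is 8 semitones up: B#.

B#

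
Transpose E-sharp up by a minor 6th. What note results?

A sixth above E lands on the letter C.
A minor sixth spans 8 semitones, so E# moves to pitch class 1. On the letter C that is C#.

C#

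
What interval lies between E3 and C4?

The letter names run E→C, a span of 5 letter steps, so the interval is some kind of sixth.
E to C is 8 semitones. A major sixth is 9, so 8 makes it minor.

minor sixth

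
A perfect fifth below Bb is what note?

Eb

A fifth below B lands on the letter E.
A perfect fifth spans 7 semitones, so Bb moves to pitch class 3. On the letter E that is Eb.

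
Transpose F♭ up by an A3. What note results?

F up a major third is A, so the target letter is A.
From Fb, an augmented third is 5 semitones up: A.

A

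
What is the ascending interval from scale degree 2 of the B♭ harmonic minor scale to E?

Scale degree 2 of Bb harmonic minor is C.
C up to E: letters C→E make it a third; 4 semitones makes it major.

major third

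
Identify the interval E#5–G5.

diminished third

The letter names run E→G, a span of 2 letter steps, so the interval is some kind of third.
E# to G is 2 semitones. A major third is 4, so 2 makes it diminished.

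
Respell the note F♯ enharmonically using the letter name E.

E##

Plain E sits 2 semitones below F#, so on the letter E the same pitch needs a double sharp: E##.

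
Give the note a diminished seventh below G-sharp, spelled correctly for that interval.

G down a major seventh is Ab, so the target letter is A.
From G#, a diminished seventh is 9 semitones down: A##.

A##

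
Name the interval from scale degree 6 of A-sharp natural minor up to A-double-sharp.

Scale degree 6 of A# natural minor is F#.
F# up to A##: letters F→A make it a third; 5 semitones makes it augmented.

augmented third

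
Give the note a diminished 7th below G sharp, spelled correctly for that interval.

A##

G down a major seventh is Ab, so the target letter is A.
From G#, a diminished seventh is 9 semitones down: A##.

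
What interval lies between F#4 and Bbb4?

doubly diminished fourth

The letter names run F→B, a span of 3 letter steps, so the interval is some kind of fourth.
F# to Bbb is 3 semitones. A perfect fourth is 5, so 3 makes it doubly diminished.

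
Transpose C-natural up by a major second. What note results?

D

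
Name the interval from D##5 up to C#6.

The letter names run D→C, a span of 6 letter steps, so the interval is some kind of seventh.
D## to C# is 9 semitones. A major seventh is 11, so 9 makes it diminished.

diminished seventh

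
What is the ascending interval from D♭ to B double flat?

minor sixth

The letter names run D→B, a span of 5 letter steps, so the interval is some kind of sixth.
Db to Bbb is 8 semitones. A major sixth is 9, so 8 makes it minor.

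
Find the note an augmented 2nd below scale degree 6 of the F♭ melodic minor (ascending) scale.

Scale degree 6 of Fb melodic minor (ascending) is Db.
An augmented second (3 semitones) below Db lands on the letter C, giving Cbb.

Cbb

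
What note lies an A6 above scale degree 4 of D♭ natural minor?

Scale degree 4 of Db natural minor is Gb.
An augmented sixth (10 semitones) above Gb lands on the letter E, giving E.

E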